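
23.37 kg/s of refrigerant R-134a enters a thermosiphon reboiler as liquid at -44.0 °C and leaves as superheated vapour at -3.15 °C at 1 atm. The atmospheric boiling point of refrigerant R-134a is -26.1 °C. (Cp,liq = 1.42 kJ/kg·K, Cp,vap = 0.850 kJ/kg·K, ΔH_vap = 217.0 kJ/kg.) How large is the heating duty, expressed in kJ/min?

Q = 367000 kJ/min

liquid -44.0→-26.1 °C: 25.418 kJ/kg
vaporisation at -26.1 °C: 217 kJ/kg
vapour -26.1→-3.15 °C: 19.508 kJ/kg
Δh = 25.418 + 217 + 19.508 = 261.93 kJ/kg
Q = ṁ·Δh = 23.37 kg/s × 261.93 kJ/kg = 6121.2 kJ/s
|Q| = 6121.2 kW = 367270 kJ/min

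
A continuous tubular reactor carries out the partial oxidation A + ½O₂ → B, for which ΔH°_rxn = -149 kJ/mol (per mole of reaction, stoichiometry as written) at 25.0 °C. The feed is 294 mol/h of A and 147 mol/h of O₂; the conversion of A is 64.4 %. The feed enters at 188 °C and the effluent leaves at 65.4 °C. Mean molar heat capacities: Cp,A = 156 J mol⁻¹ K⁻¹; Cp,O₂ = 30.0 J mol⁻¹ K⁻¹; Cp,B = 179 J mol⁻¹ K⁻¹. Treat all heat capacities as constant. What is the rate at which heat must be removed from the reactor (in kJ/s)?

Extent of reaction ξ = 0.644 × 294 = 189.34 mol/h
Reaction term: ξ·ΔH°_rxn = 189.34 × -149 = -28211 kJ/h
Sensible, feed 188→25 °C: -8194.7 kJ/h
Outlet flows (mol/h): A 104.66, O₂ 52.332, B 189.34
Sensible, products 25→65.4 °C: 2092.3 kJ/h
Q = ΔH = -34313 kJ/h = -9.5315 kW
Heat removed = 9.5315 kJ/s

Q_out = 9.53 kJ/s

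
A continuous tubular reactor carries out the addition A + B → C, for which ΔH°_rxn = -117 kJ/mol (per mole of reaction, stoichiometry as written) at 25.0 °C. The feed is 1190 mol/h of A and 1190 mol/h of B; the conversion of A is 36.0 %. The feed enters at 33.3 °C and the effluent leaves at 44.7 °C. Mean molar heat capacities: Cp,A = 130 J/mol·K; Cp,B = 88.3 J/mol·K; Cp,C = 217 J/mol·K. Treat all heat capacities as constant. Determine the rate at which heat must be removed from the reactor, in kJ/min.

Extent of reaction ξ = 0.360 × 1190 = 428.4 mol/h
Reaction term: ξ·ΔH°_rxn = 428.4 × -117 = -50123 kJ/h
Sensible, feed 33.3→25 °C: -2156.1 kJ/h
Outlet flows (mol/h): A 761.6, B 761.6, C 428.4
Sensible, products 25→44.7 °C: 5106.6 kJ/h
Q = ΔH = -47172 kJ/h = -13.103 kW
Heat removed = 786.21 kJ/min

Q_out = 786 kJ/min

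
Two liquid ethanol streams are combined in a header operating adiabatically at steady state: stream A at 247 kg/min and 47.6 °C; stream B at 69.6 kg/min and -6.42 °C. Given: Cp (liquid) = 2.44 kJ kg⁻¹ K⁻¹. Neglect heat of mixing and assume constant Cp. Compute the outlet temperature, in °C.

T_out = 35.7 °C

No heat crosses the boundary, so H_out = H_in.
T_out = Σ ṁᵢCp,ᵢTᵢ / Σ ṁᵢCp,ᵢ
      = 27597 / 772.5 = 35.724 °C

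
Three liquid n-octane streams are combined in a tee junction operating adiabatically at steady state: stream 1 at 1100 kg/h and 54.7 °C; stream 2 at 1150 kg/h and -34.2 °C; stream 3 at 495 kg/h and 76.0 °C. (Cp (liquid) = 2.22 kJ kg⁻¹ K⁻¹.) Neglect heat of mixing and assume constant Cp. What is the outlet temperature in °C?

Energy balance with Q = 0: Σ ṁᵢCp,ᵢ(T_out − Tᵢ) = 0
Σ ṁᵢCp,ᵢTᵢ = 1100×2.22×54.7 + 1150×2.22×-34.2 + 495×2.22×76.0 = 129780
Σ ṁᵢCp,ᵢ = 1100×2.22 + 1150×2.22 + 495×2.22 = 6093.9
T_out = 129780 / 6093.9 = 21.297 °C

T_out = 21.3 °C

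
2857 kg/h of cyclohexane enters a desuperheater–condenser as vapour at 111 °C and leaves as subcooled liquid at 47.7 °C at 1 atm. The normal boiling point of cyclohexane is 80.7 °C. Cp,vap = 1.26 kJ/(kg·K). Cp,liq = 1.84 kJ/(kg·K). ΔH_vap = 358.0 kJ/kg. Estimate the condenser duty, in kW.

Q_c = 363 kW

vapour 111→80.7 °C: -38.178 kJ/kg
condensation at 80.7 °C: -358 kJ/kg
liquid 80.7→47.7 °C: -60.72 kJ/kg
Δh = -38.178 + -358 + -60.72 = -456.9 kJ/kg
Q = ṁ·Δh = 2857 kg/h × -456.9 kJ/kg = -1.3054e+06 kJ/h
|Q| = 362.6 kW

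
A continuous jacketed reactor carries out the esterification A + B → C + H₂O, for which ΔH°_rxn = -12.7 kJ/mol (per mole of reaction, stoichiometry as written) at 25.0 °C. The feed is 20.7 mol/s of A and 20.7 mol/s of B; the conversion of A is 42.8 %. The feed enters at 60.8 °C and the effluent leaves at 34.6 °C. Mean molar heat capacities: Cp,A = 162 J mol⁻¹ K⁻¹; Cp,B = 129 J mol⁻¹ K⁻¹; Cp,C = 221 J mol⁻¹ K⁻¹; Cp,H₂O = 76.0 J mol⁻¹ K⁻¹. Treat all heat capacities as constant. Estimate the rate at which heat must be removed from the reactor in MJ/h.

Extent of reaction ξ = 0.428 × 20.7 = 8.8596 mol/s
Reaction term: ξ·ΔH°_rxn = 8.8596 × -12.7 = -112.52 kJ/s
Sensible, feed 60.8→25 °C: -215.65 kJ/s
Outlet flows (mol/s): A 11.84, B 11.84, C 8.8596, H₂O 8.8596
Sensible, products 25→34.6 °C: 58.338 kJ/s
Q = ΔH = -269.83 kJ/s = -269.83 kW
Heat removed = 971.38 MJ/h

Q_out = 971 MJ/h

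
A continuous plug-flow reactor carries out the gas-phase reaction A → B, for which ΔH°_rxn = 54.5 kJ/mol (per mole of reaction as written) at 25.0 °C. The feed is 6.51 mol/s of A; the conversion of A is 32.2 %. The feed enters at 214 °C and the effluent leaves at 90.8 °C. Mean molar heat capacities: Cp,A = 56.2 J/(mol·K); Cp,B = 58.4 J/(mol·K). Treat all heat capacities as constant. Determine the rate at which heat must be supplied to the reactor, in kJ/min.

Q_in = 4170 kJ/min

Extent of reaction ξ = 0.322 × 6.51 = 2.0962 mol/s
Reaction term: ξ·ΔH°_rxn = 2.0962 × 54.5 = 114.24 kJ/s
Sensible, feed 214→25 °C: -69.148 kJ/s
Outlet flows (mol/s): A 4.4138, B 2.0962
Sensible, products 25→90.8 °C: 24.377 kJ/s
Q = ΔH = 69.473 kJ/s = 69.473 kW
Heat supplied = 4168.4 kJ/min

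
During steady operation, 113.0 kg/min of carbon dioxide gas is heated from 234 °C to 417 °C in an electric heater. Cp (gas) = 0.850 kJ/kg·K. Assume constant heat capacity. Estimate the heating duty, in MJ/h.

Q = 1050 MJ/h

Q = ṁ·Cp·ΔT = 113.0 × 0.850 × (417 − 234) = 17577 kJ/min
Converting: 17577 / 60 s = 292.95 kW
Heating duty = 1054.6 MJ/h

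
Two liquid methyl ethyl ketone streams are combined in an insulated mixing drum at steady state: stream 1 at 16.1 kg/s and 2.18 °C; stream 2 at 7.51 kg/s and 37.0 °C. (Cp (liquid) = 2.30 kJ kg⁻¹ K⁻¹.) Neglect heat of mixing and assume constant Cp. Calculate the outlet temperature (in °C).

T_out = 13.3 °C

No heat crosses the boundary, so H_out = H_in.
Σ ṁᵢCp,ᵢTᵢ = 16.1×2.30×2.18 + 7.51×2.30×37.0 = 719.83
Σ ṁᵢCp,ᵢ = 16.1×2.30 + 7.51×2.30 = 54.303
T_out = 719.83 / 54.303 = 13.256 °C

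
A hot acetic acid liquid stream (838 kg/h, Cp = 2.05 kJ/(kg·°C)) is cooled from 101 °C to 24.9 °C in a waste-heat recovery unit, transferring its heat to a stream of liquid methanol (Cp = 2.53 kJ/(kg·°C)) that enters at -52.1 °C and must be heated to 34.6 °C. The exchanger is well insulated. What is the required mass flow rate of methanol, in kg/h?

ṁ_c = 596 kg/h

Heat released by hot stream: Q = 838 × 2.05 × (101 − 24.9) = 130730 kJ/h
Energy balance on cold side (adiabatic exchanger): Q = ṁ_c·Cp_c·(T_c,out − T_c,in)
ṁ_c = 130730 / [2.53 × (34.6 − -52.1)] = 596 kg/h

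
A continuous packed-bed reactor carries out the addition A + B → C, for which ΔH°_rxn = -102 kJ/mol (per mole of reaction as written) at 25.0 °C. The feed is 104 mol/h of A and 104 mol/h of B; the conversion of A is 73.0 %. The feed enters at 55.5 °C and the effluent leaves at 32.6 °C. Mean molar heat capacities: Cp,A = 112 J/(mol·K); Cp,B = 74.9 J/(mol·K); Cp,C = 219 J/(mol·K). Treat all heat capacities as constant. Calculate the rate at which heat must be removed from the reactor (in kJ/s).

Q_out = 2.27 kJ/s

Extent of reaction ξ = 0.730 × 104 = 75.92 mol/h
Reaction term: ξ·ΔH°_rxn = 75.92 × -102 = -7743.8 kJ/h
Sensible, feed 55.5→25 °C: -592.85 kJ/h
Outlet flows (mol/h): A 28.08, B 28.08, C 75.92
Sensible, products 25→32.6 °C: 166.25 kJ/h
Q = ΔH = -8170.4 kJ/h = -2.2696 kW
Heat removed = 2.2696 kJ/s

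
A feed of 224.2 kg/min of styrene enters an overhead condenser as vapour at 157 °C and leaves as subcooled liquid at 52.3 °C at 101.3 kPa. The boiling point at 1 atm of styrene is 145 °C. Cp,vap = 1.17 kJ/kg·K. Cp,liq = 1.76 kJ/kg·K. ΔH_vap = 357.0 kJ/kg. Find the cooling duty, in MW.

Q_c = 2.00 MW

vapour 157→145 °C: -14.04 kJ/kg
condensation at 145 °C: -357 kJ/kg
liquid 145→52.3 °C: -163.15 kJ/kg
Δh = -14.04 + -357 + -163.15 = -534.19 kJ/kg
Q = ṁ·Δh = 224.2 kg/min × -534.19 kJ/kg = -119770 kJ/min
|Q| = 1996.1 kW = 1.9961 MW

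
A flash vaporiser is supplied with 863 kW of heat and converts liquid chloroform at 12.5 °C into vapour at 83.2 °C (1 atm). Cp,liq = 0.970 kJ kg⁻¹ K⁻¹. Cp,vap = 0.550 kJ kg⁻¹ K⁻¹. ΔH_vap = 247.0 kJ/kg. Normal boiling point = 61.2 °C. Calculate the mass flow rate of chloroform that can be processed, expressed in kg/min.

ṁ = 169 kg/min

Δh = 0.970×(61.2−12.5) + 247.0 + 0.550×(83.2−61.2) = 306.34 kJ/kg
Q = 863 kW = 863 kJ/s = 51780 kJ/min
ṁ = Q/Δh = 51780 / 306.34 = 169.03 kg/min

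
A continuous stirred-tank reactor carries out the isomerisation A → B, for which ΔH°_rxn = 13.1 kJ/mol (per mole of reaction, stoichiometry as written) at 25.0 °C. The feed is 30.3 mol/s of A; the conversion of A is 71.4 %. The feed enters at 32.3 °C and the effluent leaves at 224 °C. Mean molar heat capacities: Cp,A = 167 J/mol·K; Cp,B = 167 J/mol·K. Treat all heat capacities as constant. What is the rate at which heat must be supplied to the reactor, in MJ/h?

Extent of reaction ξ = 0.714 × 30.3 = 21.634 mol/s
Reaction term: ξ·ΔH°_rxn = 21.634 × 13.1 = 283.41 kJ/s
Sensible, feed 32.3→25 °C: -36.939 kJ/s
Outlet flows (mol/s): A 8.6658, B 21.634
Sensible, products 25→224 °C: 1007 kJ/s
Q = ΔH = 1253.4 kJ/s = 1253.4 kW
Heat supplied = 4512.3 MJ/h

Q_in = 4510 MJ/h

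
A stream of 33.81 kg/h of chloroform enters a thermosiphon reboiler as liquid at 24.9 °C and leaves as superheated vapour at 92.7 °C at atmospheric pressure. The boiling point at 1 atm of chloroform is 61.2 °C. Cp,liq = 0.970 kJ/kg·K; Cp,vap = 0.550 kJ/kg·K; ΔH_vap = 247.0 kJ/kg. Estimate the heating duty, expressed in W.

liquid 24.9→61.2 °C: 35.211 kJ/kg
vaporisation at 61.2 °C: 247 kJ/kg
vapour 61.2→92.7 °C: 17.325 kJ/kg
Δh = 35.211 + 247 + 17.325 = 299.54 kJ/kg
Q = ṁ·Δh = 33.81 kg/h × 299.54 kJ/kg = 10127 kJ/h
|Q| = 2.8131 kW = 2813.1 W

Q = 2810 W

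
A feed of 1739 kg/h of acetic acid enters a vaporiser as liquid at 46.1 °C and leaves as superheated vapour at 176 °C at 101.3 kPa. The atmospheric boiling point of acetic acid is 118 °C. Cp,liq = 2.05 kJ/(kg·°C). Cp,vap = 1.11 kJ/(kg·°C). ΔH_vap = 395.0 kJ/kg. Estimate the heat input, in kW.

liquid 46.1→118 °C: 147.4 kJ/kg
vaporisation at 118 °C: 395 kJ/kg
vapour 118→176 °C: 64.38 kJ/kg
Δh = 147.4 + 395 + 64.38 = 606.77 kJ/kg
Q = ṁ·Δh = 1739 kg/h × 606.77 kJ/kg = 1.0552e+06 kJ/h
|Q| = 293.11 kW

Q = 293 kW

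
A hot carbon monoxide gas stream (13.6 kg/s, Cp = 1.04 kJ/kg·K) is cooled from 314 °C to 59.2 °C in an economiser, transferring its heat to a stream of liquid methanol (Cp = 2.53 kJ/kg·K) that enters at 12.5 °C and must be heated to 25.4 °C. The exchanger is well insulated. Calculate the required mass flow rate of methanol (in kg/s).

ṁ_c = 110 kg/s

Heat released by hot stream: Q = 13.6 × 1.04 × (314 − 59.2) = 3603.9 kJ/s
Energy balance on cold side (adiabatic exchanger): Q = ṁ_c·Cp_c·(T_c,out − T_c,in)
ṁ_c = 3603.9 / [2.53 × (25.4 − 12.5)] = 110.42 kg/s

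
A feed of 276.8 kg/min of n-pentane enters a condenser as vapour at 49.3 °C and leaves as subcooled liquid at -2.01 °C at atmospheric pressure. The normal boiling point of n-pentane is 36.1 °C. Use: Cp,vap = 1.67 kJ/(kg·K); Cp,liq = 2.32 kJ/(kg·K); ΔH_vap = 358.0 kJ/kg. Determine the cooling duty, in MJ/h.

vapour 49.3→36.1 °C: -22.044 kJ/kg
condensation at 36.1 °C: -358 kJ/kg
liquid 36.1→-2.01 °C: -88.415 kJ/kg
Δh = -22.044 + -358 + -88.415 = -468.46 kJ/kg
Q = ṁ·Δh = 276.8 kg/min × -468.46 kJ/kg = -129670 kJ/min
|Q| = 2161.2 kW = 7780.2 MJ/h

Q_c = 7780 MJ/h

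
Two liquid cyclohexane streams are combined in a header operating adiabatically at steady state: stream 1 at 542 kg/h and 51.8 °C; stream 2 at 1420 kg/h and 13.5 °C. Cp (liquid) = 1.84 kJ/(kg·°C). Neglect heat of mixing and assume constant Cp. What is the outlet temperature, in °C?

Energy balance with Q = 0: Σ ṁᵢCp,ᵢ(T_out − Tᵢ) = 0
Σ ṁᵢCp,ᵢTᵢ = 542×1.84×51.8 + 1420×1.84×13.5 = 86932
Σ ṁᵢCp,ᵢ = 542×1.84 + 1420×1.84 = 3610.1
T_out = 86932 / 3610.1 = 24.08 °C

T_out = 24.1 °C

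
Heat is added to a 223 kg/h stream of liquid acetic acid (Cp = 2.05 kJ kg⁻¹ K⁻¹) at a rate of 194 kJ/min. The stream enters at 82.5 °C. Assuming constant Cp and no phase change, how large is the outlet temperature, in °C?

T_out = 108 °C

Q = 194 kJ/min = 11640 kJ/h
ΔT = Q/(ṁ·Cp) = 11640/(223×2.05) = 25.462 K
T_out = 82.5 + 25.462 = 107.96 °C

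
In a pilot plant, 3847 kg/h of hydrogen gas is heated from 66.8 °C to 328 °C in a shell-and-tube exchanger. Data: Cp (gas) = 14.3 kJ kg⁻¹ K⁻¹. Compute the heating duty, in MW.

Q = ṁ·Cp·ΔT = 3847 × 14.3 × (328 − 66.8) = 1.4369e+07 kJ/h
Converting: 1.4369e+07 / 3600 s = 3991.4 kW
Heating duty = 3.9914 MW

Q = 3.99 MW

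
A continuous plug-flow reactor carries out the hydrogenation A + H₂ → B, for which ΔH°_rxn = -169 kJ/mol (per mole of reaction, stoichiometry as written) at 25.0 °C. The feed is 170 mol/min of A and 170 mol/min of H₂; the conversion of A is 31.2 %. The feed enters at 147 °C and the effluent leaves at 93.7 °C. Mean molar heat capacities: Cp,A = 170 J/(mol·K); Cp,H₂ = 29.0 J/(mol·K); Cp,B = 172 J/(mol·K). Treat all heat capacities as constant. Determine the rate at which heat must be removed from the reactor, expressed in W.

Q_out = 181000 W

Extent of reaction ξ = 0.312 × 170 = 53.04 mol/min
Reaction term: ξ·ΔH°_rxn = 53.04 × -169 = -8963.8 kJ/min
Sensible, feed 147→25 °C: -4127.3 kJ/min
Outlet flows (mol/min): A 116.96, H₂ 116.96, B 53.04
Sensible, products 25→93.7 °C: 2225.7 kJ/min
Q = ΔH = -10865 kJ/min = -181.09 kW
Heat removed = 181090 W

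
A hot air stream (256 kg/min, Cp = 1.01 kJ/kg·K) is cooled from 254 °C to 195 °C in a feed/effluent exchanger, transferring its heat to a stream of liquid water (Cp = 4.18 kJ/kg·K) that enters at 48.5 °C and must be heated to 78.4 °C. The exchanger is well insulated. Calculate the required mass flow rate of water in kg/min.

Heat released by hot stream: Q = 256 × 1.01 × (254 − 195) = 15255 kJ/min
Energy balance on cold side (adiabatic exchanger): Q = ṁ_c·Cp_c·(T_c,out − T_c,in)
ṁ_c = 15255 / [4.18 × (78.4 − 48.5)] = 122.06 kg/min

ṁ_c = 122 kg/min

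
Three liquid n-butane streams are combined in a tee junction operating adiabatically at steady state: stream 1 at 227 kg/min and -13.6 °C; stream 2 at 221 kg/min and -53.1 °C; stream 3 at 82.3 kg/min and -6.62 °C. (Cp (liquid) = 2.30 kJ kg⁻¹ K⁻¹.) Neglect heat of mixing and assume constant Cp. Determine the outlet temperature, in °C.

Energy balance with Q = 0: Σ ṁᵢCp,ᵢ(T_out − Tᵢ) = 0
Σ ṁᵢCp,ᵢTᵢ = 227×2.30×-13.6 + 221×2.30×-53.1 + 82.3×2.30×-6.62 = -35344
Σ ṁᵢCp,ᵢ = 227×2.30 + 221×2.30 + 82.3×2.30 = 1219.7
T_out = -35344 / 1219.7 = -28.978 °C

T_out = -29.0 °C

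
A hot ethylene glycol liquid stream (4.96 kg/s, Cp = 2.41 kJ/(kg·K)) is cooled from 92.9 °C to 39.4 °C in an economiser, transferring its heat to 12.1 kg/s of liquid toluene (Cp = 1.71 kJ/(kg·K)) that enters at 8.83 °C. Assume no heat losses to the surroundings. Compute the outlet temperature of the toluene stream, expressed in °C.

T_c,out = 39.7 °C

Heat released by hot stream: Q = 4.96 × 2.41 × (92.9 − 39.4) = 639.52 kJ/s
Energy balance on cold side (adiabatic exchanger): Q = ṁ_c·Cp_c·(T_c,out − T_c,in)
T_c,out = 8.83 + 639.52/(12.1 × 1.71) = 39.738 °C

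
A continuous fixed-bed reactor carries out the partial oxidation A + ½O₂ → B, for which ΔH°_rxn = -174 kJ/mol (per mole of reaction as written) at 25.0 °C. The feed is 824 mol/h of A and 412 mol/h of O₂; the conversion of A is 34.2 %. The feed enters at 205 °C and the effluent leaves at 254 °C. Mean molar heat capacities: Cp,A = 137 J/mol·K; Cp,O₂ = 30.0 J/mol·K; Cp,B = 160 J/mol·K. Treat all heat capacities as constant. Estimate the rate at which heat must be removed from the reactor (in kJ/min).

Q_out = 706 kJ/min

Extent of reaction ξ = 0.342 × 824 = 281.81 mol/h
Reaction term: ξ·ΔH°_rxn = 281.81 × -174 = -49035 kJ/h
Sensible, feed 205→25 °C: -22545 kJ/h
Outlet flows (mol/h): A 542.19, O₂ 271.1, B 281.81
Sensible, products 25→254 °C: 29198 kJ/h
Q = ΔH = -42381 kJ/h = -11.773 kW
Heat removed = 706.35 kJ/min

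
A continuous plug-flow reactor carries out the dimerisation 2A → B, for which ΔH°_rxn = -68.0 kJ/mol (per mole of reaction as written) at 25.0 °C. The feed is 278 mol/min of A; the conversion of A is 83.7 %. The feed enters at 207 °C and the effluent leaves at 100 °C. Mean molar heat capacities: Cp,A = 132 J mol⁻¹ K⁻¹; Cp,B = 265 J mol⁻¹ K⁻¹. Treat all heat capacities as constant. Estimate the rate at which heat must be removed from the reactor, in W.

Q_out = 197000 W

Extent of reaction ξ = 0.837 × 278 / 2 = 116.34 mol/min
Reaction term: ξ·ΔH°_rxn = 116.34 × -68.0 = -7911.3 kJ/min
Sensible, feed 207→25 °C: -6678.7 kJ/min
Outlet flows (mol/min): A 45.314, B 116.34
Sensible, products 25→100 °C: 2760.9 kJ/min
Q = ΔH = -11829 kJ/min = -197.15 kW
Heat removed = 197150 W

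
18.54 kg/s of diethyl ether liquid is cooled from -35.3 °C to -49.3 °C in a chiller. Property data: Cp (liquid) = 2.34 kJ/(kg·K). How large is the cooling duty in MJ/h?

Q = ṁ·Cp·ΔT = 18.54 × 2.34 × (-49.3 − -35.3) = -607.37 kJ/s
Cooling duty = 2186.5 MJ/h

Q_c = 2190 MJ/h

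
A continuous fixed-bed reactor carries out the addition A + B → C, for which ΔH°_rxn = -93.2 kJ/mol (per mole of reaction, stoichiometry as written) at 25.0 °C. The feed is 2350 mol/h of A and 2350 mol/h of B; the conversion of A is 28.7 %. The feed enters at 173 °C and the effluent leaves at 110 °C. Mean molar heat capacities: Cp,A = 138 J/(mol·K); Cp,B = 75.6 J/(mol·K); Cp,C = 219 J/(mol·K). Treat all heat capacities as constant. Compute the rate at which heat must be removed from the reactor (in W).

Q_out = 26200 W

Extent of reaction ξ = 0.287 × 2350 = 674.45 mol/h
Reaction term: ξ·ΔH°_rxn = 674.45 × -93.2 = -62859 kJ/h
Sensible, feed 173→25 °C: -74290 kJ/h
Outlet flows (mol/h): A 1675.6, B 1675.6, C 674.45
Sensible, products 25→110 °C: 42976 kJ/h
Q = ΔH = -94173 kJ/h = -26.159 kW
Heat removed = 26159 W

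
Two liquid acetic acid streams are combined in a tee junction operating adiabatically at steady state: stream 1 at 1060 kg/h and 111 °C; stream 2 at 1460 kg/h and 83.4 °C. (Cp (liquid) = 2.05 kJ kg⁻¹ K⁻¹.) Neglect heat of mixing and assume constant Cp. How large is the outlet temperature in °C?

T_out = 95.0 °C

No heat crosses the boundary, so H_out = H_in.
T_out = Σ ṁᵢCp,ᵢTᵢ / Σ ṁᵢCp,ᵢ
      = 490820 / 5166 = 95.01 °C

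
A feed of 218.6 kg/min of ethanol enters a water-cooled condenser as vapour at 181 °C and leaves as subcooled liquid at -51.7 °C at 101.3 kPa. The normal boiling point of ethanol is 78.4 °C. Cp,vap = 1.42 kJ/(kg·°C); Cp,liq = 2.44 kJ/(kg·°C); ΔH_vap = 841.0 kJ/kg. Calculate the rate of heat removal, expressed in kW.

Q_c = 4750 kW

vapour 181→78.4 °C: -145.69 kJ/kg
condensation at 78.4 °C: -841 kJ/kg
liquid 78.4→-51.7 °C: -317.44 kJ/kg
Δh = -145.69 + -841 + -317.44 = -1304.1 kJ/kg
Q = ṁ·Δh = 218.6 kg/min × -1304.1 kJ/kg = -285080 kJ/min
|Q| = 4751.4 kW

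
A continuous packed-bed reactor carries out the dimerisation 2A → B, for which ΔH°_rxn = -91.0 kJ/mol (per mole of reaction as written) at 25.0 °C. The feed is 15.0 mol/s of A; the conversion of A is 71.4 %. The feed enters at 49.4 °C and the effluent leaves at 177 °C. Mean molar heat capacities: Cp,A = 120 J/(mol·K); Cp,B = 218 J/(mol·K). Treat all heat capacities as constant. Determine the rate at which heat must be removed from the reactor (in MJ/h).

Extent of reaction ξ = 0.714 × 15.0 / 2 = 5.355 mol/s
Reaction term: ξ·ΔH°_rxn = 5.355 × -91.0 = -487.3 kJ/s
Sensible, feed 49.4→25 °C: -43.92 kJ/s
Outlet flows (mol/s): A 4.29, B 5.355
Sensible, products 25→177 °C: 255.69 kJ/s
Q = ΔH = -275.53 kJ/s = -275.53 kW
Heat removed = 991.92 MJ/h

Q_out = 992 MJ/h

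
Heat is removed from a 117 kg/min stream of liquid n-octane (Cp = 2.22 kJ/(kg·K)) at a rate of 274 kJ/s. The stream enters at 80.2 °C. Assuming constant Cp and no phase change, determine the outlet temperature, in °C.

Q = 274 kJ/s = 16440 kJ/min
ΔT = Q/(ṁ·Cp) = 16440/(117×2.22) = 63.294 K
T_out = 80.2 − 63.294 = 16.906 °C

T_out = 16.9 °C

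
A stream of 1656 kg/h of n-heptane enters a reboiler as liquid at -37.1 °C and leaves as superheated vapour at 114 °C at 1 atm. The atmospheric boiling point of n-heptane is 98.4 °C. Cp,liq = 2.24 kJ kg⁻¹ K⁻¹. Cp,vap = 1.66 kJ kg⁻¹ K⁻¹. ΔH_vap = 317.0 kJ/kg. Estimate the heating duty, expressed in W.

liquid -37.1→98.4 °C: 303.52 kJ/kg
vaporisation at 98.4 °C: 317 kJ/kg
vapour 98.4→114 °C: 25.896 kJ/kg
Δh = 303.52 + 317 + 25.896 = 646.42 kJ/kg
Q = ṁ·Δh = 1656 kg/h × 646.42 kJ/kg = 1.0705e+06 kJ/h
|Q| = 297.35 kW = 297350 W

Q = 297000 W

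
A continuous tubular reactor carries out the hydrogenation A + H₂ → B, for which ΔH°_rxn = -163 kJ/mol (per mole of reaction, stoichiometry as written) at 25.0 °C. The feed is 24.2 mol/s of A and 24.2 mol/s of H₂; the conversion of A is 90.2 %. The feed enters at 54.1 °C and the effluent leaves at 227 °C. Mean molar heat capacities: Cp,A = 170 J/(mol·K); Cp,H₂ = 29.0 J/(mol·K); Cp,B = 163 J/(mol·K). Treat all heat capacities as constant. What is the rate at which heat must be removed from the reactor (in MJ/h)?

Extent of reaction ξ = 0.902 × 24.2 = 21.828 mol/s
Reaction term: ξ·ΔH°_rxn = 21.828 × -163 = -3558 kJ/s
Sensible, feed 54.1→25 °C: -140.14 kJ/s
Outlet flows (mol/s): A 2.3716, H₂ 2.3716, B 21.828
Sensible, products 25→227 °C: 814.06 kJ/s
Q = ΔH = -2884.1 kJ/s = -2884.1 kW
Heat removed = 10383 MJ/h

Q_out = 10400 MJ/h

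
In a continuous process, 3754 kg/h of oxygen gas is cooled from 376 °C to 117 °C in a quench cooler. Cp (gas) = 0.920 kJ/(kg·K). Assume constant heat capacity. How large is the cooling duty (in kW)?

Q_c = 248 kW

Q = ṁ·Cp·ΔT = 3754 × 0.920 × (117 − 376) = -894500 kJ/h
Converting: 894500 / 3600 s = 248.47 kW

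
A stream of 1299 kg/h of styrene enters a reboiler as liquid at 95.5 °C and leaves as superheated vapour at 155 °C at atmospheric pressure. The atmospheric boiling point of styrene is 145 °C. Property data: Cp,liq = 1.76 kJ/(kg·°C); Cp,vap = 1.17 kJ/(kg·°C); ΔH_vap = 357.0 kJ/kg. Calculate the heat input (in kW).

Q = 164 kW

liquid 95.5→145 °C: 87.12 kJ/kg
vaporisation at 145 °C: 357 kJ/kg
vapour 145→155 °C: 11.7 kJ/kg
Δh = 87.12 + 357 + 11.7 = 455.82 kJ/kg
Q = ṁ·Δh = 1299 kg/h × 455.82 kJ/kg = 592110 kJ/h
|Q| = 164.48 kW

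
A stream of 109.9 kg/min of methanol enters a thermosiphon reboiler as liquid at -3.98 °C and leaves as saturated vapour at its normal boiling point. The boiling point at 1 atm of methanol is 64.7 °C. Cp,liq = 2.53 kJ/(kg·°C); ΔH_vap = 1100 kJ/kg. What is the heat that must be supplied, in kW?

liquid -3.98→64.7 °C: 173.76 kJ/kg
vaporisation at 64.7 °C: 1100 kJ/kg
Δh = 173.76 + 1100 = 1273.8 kJ/kg
Q = ṁ·Δh = 109.9 kg/min × 1273.8 kJ/kg = 139990 kJ/min
|Q| = 2333.1 kW

Q = 2330 kW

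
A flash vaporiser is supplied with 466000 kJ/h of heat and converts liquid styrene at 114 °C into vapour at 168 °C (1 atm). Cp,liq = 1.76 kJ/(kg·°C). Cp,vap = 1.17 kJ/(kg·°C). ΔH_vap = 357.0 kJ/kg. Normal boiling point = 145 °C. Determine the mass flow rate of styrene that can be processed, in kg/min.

Δh = 1.76×(145−114) + 357.0 + 1.17×(168−145) = 438.47 kJ/kg
Q = 466000 kJ/h = 129.44 kJ/s = 7766.7 kJ/min
ṁ = Q/Δh = 7766.7 / 438.47 = 17.713 kg/min

ṁ = 17.7 kg/min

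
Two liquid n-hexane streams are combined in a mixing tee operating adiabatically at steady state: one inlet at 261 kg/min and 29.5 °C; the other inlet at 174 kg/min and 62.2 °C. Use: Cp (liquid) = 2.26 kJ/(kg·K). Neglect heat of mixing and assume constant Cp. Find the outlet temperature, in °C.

T_out = 42.6 °C

Adiabatic, steady state ⇒ Σ ṁᵢCp,ᵢ(T_out − Tᵢ) = 0
T_out = Σ ṁᵢCp,ᵢTᵢ / Σ ṁᵢCp,ᵢ
      = 41860 / 983.1 = 42.58 °C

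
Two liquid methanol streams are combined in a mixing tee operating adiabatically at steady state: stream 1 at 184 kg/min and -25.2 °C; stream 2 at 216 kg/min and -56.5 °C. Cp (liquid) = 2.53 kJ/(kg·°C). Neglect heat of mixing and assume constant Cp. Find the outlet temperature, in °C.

Energy balance with Q = 0: Σ ṁᵢCp,ᵢ(T_out − Tᵢ) = 0
T_out = Σ ṁᵢCp,ᵢTᵢ / Σ ṁᵢCp,ᵢ
      = -42607 / 1012 = -42.102 °C

T_out = -42.1 °C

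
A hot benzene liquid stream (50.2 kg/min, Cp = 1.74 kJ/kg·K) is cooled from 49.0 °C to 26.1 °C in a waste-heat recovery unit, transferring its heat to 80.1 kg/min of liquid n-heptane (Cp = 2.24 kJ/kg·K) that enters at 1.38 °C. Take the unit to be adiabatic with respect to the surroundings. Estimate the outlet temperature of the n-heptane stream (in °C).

T_c,out = 12.5 °C

Heat released by hot stream: Q = 50.2 × 1.74 × (49.0 − 26.1) = 2000.3 kJ/min
Energy balance on cold side (adiabatic exchanger): Q = ṁ_c·Cp_c·(T_c,out − T_c,in)
T_c,out = 1.38 + 2000.3/(80.1 × 2.24) = 12.528 °C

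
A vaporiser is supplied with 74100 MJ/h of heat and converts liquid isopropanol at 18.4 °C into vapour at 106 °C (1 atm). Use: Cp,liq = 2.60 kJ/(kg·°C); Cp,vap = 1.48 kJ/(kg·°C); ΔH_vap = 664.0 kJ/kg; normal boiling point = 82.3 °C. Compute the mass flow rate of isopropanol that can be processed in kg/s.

Δh = 2.60×(82.3−18.4) + 664.0 + 1.48×(106−82.3) = 865.22 kJ/kg
Q = 74100 MJ/h = 20583 kJ/s = 20583 kJ/s
ṁ = Q/Δh = 20583 / 865.22 = 23.79 kg/s

ṁ = 23.8 kg/s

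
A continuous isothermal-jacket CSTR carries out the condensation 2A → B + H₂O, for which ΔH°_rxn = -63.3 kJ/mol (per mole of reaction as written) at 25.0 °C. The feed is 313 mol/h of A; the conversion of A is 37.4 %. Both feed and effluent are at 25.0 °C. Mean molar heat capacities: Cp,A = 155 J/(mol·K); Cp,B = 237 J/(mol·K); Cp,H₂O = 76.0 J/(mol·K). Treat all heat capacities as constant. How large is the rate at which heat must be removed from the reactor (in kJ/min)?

Q_out = 61.8 kJ/min

Extent of reaction ξ = 0.374 × 313 / 2 = 58.531 mol/h
Reaction term: ξ·ΔH°_rxn = 58.531 × -63.3 = -3705 kJ/h
Q = ΔH = -3705 kJ/h = -1.0292 kW
Heat removed = 61.75 kJ/min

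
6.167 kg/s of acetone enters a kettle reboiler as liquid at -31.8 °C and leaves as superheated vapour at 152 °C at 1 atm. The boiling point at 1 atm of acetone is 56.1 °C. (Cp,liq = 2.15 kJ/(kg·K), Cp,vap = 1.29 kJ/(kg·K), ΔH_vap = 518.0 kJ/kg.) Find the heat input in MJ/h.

liquid -31.8→56.1 °C: 188.99 kJ/kg
vaporisation at 56.1 °C: 518 kJ/kg
vapour 56.1→152 °C: 123.71 kJ/kg
Δh = 188.99 + 518 + 123.71 = 830.7 kJ/kg
Q = ṁ·Δh = 6.167 kg/s × 830.7 kJ/kg = 5122.9 kJ/s
|Q| = 5122.9 kW = 18442 MJ/h

Q = 18400 MJ/h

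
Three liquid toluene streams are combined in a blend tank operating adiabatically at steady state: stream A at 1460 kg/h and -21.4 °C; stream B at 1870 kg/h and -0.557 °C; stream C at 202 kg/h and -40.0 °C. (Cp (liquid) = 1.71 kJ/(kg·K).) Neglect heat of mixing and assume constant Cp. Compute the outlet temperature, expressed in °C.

Energy balance with Q = 0: Σ ṁᵢCp,ᵢ(T_out − Tᵢ) = 0
Σ ṁᵢCp,ᵢTᵢ = 1460×1.71×-21.4 + 1870×1.71×-0.557 + 202×1.71×-40.0 = -69025
Σ ṁᵢCp,ᵢ = 1460×1.71 + 1870×1.71 + 202×1.71 = 6039.7
T_out = -69025 / 6039.7 = -11.429 °C

T_out = -11.4 °C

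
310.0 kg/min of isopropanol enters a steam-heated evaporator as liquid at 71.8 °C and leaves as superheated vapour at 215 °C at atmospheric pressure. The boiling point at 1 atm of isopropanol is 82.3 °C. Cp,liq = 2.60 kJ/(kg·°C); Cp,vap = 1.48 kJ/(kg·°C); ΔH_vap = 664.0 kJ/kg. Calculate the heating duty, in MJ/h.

Q = 16500 MJ/h

liquid 71.8→82.3 °C: 27.3 kJ/kg
vaporisation at 82.3 °C: 664 kJ/kg
vapour 82.3→215 °C: 196.4 kJ/kg
Δh = 27.3 + 664 + 196.4 = 887.7 kJ/kg
Q = ṁ·Δh = 310.0 kg/min × 887.7 kJ/kg = 275190 kJ/min
|Q| = 4586.4 kW = 16511 MJ/h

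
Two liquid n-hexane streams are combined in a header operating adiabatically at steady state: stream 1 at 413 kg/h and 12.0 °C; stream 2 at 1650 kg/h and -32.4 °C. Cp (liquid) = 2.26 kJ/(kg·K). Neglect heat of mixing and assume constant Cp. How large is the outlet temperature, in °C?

Adiabatic, steady state ⇒ Σ ṁᵢCp,ᵢ(T_out − Tᵢ) = 0
T_out = Σ ṁᵢCp,ᵢTᵢ / Σ ṁᵢCp,ᵢ
      = -109620 / 4662.4 = -23.511 °C

T_out = -23.5 °C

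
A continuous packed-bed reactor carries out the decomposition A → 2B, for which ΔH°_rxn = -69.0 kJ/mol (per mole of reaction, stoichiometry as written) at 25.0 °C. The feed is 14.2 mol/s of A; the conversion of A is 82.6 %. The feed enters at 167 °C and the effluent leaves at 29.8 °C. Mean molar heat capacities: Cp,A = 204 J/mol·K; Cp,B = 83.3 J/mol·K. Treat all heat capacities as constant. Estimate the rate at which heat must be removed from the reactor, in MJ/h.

Extent of reaction ξ = 0.826 × 14.2 = 11.729 mol/s
Reaction term: ξ·ΔH°_rxn = 11.729 × -69.0 = -809.31 kJ/s
Sensible, feed 167→25 °C: -411.35 kJ/s
Outlet flows (mol/s): A 2.4708, B 23.458
Sensible, products 25→29.8 °C: 11.799 kJ/s
Q = ΔH = -1208.9 kJ/s = -1208.9 kW
Heat removed = 4351.9 MJ/h

Q_out = 4350 MJ/h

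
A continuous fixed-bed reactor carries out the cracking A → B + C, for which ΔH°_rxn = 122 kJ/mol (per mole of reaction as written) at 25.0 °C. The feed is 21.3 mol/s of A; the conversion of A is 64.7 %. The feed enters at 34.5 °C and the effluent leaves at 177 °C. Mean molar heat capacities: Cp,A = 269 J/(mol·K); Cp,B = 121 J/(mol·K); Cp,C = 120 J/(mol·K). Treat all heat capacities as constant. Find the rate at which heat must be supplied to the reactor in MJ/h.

Q_in = 8780 MJ/h

Extent of reaction ξ = 0.647 × 21.3 = 13.781 mol/s
Reaction term: ξ·ΔH°_rxn = 13.781 × 122 = 1681.3 kJ/s
Sensible, feed 34.5→25 °C: -54.432 kJ/s
Outlet flows (mol/s): A 7.5189, B 13.781, C 13.781
Sensible, products 25→177 °C: 812.26 kJ/s
Q = ΔH = 2439.1 kJ/s = 2439.1 kW
Heat supplied = 8780.8 MJ/h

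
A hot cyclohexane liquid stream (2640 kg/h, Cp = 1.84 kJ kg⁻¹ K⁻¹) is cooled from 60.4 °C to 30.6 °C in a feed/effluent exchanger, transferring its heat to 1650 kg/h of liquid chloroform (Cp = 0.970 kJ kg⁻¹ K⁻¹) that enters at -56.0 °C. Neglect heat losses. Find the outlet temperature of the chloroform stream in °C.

T_c,out = 34.4 °C

Heat released by hot stream: Q = 2640 × 1.84 × (60.4 − 30.6) = 144760 kJ/h
Energy balance on cold side (adiabatic exchanger): Q = ṁ_c·Cp_c·(T_c,out − T_c,in)
T_c,out = -56.0 + 144760/(1650 × 0.970) = 34.445 °C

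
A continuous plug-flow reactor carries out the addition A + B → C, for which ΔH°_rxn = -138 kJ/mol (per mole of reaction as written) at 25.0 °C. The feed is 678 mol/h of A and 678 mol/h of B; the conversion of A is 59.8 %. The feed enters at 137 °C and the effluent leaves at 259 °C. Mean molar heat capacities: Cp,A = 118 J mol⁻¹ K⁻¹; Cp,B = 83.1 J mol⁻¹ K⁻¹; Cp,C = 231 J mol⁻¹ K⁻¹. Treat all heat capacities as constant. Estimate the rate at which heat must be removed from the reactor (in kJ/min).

Q_out = 608 kJ/min

Extent of reaction ξ = 0.598 × 678 = 405.44 mol/h
Reaction term: ξ·ΔH°_rxn = 405.44 × -138 = -55951 kJ/h
Sensible, feed 137→25 °C: -15271 kJ/h
Outlet flows (mol/h): A 272.56, B 272.56, C 405.44
Sensible, products 25→259 °C: 34742 kJ/h
Q = ΔH = -36480 kJ/h = -10.133 kW
Heat removed = 608.01 kJ/min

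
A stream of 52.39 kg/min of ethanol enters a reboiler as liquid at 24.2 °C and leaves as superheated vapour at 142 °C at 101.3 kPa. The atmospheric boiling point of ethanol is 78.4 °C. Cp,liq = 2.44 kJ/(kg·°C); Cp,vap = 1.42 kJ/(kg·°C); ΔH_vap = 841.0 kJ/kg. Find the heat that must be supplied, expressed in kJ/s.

liquid 24.2→78.4 °C: 132.25 kJ/kg
vaporisation at 78.4 °C: 841 kJ/kg
vapour 78.4→142 °C: 90.312 kJ/kg
Δh = 132.25 + 841 + 90.312 = 1063.6 kJ/kg
Q = ṁ·Δh = 52.39 kg/min × 1063.6 kJ/kg = 55720 kJ/min
|Q| = 928.67 kW

Q = 929 kJ/s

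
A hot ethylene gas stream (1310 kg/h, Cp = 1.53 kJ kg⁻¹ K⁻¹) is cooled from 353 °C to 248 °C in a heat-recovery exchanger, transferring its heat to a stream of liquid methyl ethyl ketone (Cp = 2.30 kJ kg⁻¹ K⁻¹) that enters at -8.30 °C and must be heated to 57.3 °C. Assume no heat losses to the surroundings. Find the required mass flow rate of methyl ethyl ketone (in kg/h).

ṁ_c = 1390 kg/h

Heat released by hot stream: Q = 1310 × 1.53 × (353 − 248) = 210450 kJ/h
Energy balance on cold side (adiabatic exchanger): Q = ṁ_c·Cp_c·(T_c,out − T_c,in)
ṁ_c = 210450 / [2.30 × (57.3 − -8.30)] = 1394.8 kg/h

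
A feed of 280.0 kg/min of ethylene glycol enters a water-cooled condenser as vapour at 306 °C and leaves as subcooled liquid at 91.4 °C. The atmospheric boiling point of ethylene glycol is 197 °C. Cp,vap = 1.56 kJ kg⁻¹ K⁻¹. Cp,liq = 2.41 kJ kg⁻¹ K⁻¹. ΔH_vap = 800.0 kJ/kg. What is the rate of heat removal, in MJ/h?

Q_c = 20600 MJ/h

vapour 306→197 °C: -170.04 kJ/kg
condensation at 197 °C: -800 kJ/kg
liquid 197→91.4 °C: -254.5 kJ/kg
Δh = -170.04 + -800 + -254.5 = -1224.5 kJ/kg
Q = ṁ·Δh = 280.0 kg/min × -1224.5 kJ/kg = -342870 kJ/min
|Q| = 5714.5 kW = 20572 MJ/h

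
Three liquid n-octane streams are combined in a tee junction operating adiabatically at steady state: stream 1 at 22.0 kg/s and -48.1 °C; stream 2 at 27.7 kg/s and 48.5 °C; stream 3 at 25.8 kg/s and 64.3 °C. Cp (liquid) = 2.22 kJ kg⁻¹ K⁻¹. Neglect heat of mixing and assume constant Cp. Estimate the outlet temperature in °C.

Energy balance with Q = 0: Σ ṁᵢCp,ᵢ(T_out − Tᵢ) = 0
T_out = Σ ṁᵢCp,ᵢTᵢ / Σ ṁᵢCp,ᵢ
      = 4316.1 / 167.61 = 25.751 °C

T_out = 25.8 °C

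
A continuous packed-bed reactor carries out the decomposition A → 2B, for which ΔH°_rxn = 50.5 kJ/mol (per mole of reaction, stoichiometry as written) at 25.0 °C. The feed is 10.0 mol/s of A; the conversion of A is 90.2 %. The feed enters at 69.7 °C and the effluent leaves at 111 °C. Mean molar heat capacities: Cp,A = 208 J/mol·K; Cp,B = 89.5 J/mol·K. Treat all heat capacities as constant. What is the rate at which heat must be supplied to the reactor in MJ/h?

Extent of reaction ξ = 0.902 × 10.0 = 9.02 mol/s
Reaction term: ξ·ΔH°_rxn = 9.02 × 50.5 = 455.51 kJ/s
Sensible, feed 69.7→25 °C: -92.976 kJ/s
Outlet flows (mol/s): A 0.98, B 18.04
Sensible, products 25→111 °C: 156.38 kJ/s
Q = ΔH = 518.92 kJ/s = 518.92 kW
Heat supplied = 1868.1 MJ/h

Q_in = 1870 MJ/h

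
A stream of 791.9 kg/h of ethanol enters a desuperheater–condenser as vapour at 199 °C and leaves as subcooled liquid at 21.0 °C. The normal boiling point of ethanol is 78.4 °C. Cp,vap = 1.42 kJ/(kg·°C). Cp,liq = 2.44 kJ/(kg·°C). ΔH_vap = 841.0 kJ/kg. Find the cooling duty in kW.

vapour 199→78.4 °C: -171.25 kJ/kg
condensation at 78.4 °C: -841 kJ/kg
liquid 78.4→21.0 °C: -140.06 kJ/kg
Δh = -171.25 + -841 + -140.06 = -1152.3 kJ/kg
Q = ṁ·Δh = 791.9 kg/h × -1152.3 kJ/kg = -912510 kJ/h
|Q| = 253.48 kW

Q_c = 253 kW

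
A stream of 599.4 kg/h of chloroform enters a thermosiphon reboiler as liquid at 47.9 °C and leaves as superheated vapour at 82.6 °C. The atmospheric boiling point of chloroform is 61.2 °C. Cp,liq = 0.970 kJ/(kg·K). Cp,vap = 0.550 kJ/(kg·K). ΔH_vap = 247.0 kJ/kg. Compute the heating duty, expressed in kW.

liquid 47.9→61.2 °C: 12.901 kJ/kg
vaporisation at 61.2 °C: 247 kJ/kg
vapour 61.2→82.6 °C: 11.77 kJ/kg
Δh = 12.901 + 247 + 11.77 = 271.67 kJ/kg
Q = ṁ·Δh = 599.4 kg/h × 271.67 kJ/kg = 162840 kJ/h
|Q| = 45.233 kW

Q = 45.2 kW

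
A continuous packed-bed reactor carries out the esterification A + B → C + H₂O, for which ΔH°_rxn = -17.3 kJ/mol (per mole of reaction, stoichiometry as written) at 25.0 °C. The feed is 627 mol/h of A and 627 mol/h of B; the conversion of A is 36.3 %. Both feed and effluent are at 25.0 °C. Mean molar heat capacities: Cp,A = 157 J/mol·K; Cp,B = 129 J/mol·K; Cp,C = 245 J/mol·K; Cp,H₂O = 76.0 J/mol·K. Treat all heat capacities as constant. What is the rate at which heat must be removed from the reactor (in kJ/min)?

Extent of reaction ξ = 0.363 × 627 = 227.6 mol/h
Reaction term: ξ·ΔH°_rxn = 227.6 × -17.3 = -3937.5 kJ/h
Q = ΔH = -3937.5 kJ/h = -1.0937 kW
Heat removed = 65.625 kJ/min

Q_out = 65.6 kJ/min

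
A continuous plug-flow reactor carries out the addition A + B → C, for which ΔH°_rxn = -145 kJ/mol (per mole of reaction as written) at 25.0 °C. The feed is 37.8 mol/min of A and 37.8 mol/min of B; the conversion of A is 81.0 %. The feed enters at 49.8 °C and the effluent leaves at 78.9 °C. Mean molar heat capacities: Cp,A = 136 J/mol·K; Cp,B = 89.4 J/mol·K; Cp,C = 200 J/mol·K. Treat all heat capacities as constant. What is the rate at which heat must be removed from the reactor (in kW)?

Extent of reaction ξ = 0.810 × 37.8 = 30.618 mol/min
Reaction term: ξ·ΔH°_rxn = 30.618 × -145 = -4439.6 kJ/min
Sensible, feed 49.8→25 °C: -211.3 kJ/min
Outlet flows (mol/min): A 7.182, B 7.182, C 30.618
Sensible, products 25→78.9 °C: 417.32 kJ/min
Q = ΔH = -4233.6 kJ/min = -70.56 kW
Heat removed = 70.56 kW

Q_out = 70.6 kW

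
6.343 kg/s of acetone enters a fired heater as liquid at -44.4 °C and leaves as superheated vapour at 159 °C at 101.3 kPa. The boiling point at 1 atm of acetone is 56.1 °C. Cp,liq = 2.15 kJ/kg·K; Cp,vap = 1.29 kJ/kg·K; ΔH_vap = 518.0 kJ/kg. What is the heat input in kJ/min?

Q = 330000 kJ/min

liquid -44.4→56.1 °C: 216.07 kJ/kg
vaporisation at 56.1 °C: 518 kJ/kg
vapour 56.1→159 °C: 132.74 kJ/kg
Δh = 216.07 + 518 + 132.74 = 866.82 kJ/kg
Q = ṁ·Δh = 6.343 kg/s × 866.82 kJ/kg = 5498.2 kJ/s
|Q| = 5498.2 kW = 329890 kJ/min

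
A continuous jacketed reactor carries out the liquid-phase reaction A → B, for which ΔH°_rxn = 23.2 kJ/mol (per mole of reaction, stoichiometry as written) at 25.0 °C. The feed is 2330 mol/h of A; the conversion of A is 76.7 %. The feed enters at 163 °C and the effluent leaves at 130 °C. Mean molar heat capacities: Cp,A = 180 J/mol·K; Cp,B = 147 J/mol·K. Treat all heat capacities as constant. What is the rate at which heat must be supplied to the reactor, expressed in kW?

Extent of reaction ξ = 0.767 × 2330 = 1787.1 mol/h
Reaction term: ξ·ΔH°_rxn = 1787.1 × 23.2 = 41461 kJ/h
Sensible, feed 163→25 °C: -57877 kJ/h
Outlet flows (mol/h): A 542.89, B 1787.1
Sensible, products 25→130 °C: 37845 kJ/h
Q = ΔH = 21428 kJ/h = 5.9523 kW
Heat supplied = 5.9523 kW

Q_in = 5.95 kW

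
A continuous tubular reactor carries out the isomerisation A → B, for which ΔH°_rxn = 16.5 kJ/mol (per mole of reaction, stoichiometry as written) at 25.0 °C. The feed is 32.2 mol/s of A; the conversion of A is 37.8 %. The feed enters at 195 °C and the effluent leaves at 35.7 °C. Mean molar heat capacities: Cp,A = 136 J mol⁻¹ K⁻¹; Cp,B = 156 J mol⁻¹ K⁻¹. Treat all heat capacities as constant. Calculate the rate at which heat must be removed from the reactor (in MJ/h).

Q_out = 1780 MJ/h

Extent of reaction ξ = 0.378 × 32.2 = 12.172 mol/s
Reaction term: ξ·ΔH°_rxn = 12.172 × 16.5 = 200.83 kJ/s
Sensible, feed 195→25 °C: -744.46 kJ/s
Outlet flows (mol/s): A 20.028, B 12.172
Sensible, products 25→35.7 °C: 49.462 kJ/s
Q = ΔH = -494.17 kJ/s = -494.17 kW
Heat removed = 1779 MJ/h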